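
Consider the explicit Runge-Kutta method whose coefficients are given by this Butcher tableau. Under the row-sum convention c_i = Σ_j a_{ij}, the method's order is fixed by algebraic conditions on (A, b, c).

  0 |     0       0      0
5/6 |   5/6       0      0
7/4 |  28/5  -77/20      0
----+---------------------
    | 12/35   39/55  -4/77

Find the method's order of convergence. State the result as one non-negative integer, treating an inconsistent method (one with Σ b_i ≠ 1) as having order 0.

b = (12/35, 39/55, -4/77)
c = (0, 5/6, 7/4)
Ac = (0, 0, -77/24)
Σ b_i: 12/35·1 + 39/55·1 + (-4/77)·1 = 1 ✓
b·c: 39/55·5/6 + (-4/77)·7/4 = 1/2 ✓
b·c²: 39/55·25/36 + (-4/77)·49/16 = 1/3 ✓
b·Ac: (-4/77)·(-77/24) = 1/6 ✓; 3 stages ⇒ order 3.

3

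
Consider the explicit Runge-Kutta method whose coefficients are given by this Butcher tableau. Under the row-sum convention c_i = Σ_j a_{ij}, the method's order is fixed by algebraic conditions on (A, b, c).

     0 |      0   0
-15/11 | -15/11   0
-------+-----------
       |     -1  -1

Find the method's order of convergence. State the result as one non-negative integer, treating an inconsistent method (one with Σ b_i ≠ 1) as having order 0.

b = (-1, -1)
c = (0, -15/11)
Σ b_i: (-1)·1 + (-1)·1 = -2 ≠ 1 ⇒ order 0.

0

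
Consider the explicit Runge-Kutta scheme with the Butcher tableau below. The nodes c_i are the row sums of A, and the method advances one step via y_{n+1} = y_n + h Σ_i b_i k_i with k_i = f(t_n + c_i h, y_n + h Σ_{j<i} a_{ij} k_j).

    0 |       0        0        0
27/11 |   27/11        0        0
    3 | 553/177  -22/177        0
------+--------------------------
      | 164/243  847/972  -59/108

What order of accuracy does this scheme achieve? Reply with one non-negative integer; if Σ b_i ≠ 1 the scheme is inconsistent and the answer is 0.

3

b = (164/243, 847/972, -59/108)
c = (0, 27/11, 3)
Ac = (0, 0, -18/59)
Σ b_i: 164/243·1 + 847/972·1 + (-59/108)·1 = 1 ✓
b·c: 847/972·27/11 + (-59/108)·3 = 1/2 ✓
b·c²: 847/972·729/121 + (-59/108)·9 = 1/3 ✓
b·Ac: (-59/108)·(-18/59) = 1/6 ✓; 3 stages ⇒ order 3.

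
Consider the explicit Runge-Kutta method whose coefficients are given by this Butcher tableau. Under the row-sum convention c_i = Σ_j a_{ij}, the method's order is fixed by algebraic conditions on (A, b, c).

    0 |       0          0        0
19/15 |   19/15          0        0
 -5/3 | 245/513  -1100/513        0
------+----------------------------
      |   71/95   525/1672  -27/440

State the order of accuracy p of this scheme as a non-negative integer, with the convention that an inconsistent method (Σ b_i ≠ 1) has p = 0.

3

b = (71/95, 525/1672, -27/440)
c = (0, 19/15, -5/3)
Ac = (0, 0, -220/81)
Σ b_i: 71/95·1 + 525/1672·1 + (-27/440)·1 = 1 ✓
b·c: 525/1672·19/15 + (-27/440)·(-5/3) = 1/2 ✓
b·c²: 525/1672·361/225 + (-27/440)·25/9 = 1/3 ✓
b·Ac: (-27/440)·(-220/81) = 1/6 ✓; 3 stages ⇒ order 3.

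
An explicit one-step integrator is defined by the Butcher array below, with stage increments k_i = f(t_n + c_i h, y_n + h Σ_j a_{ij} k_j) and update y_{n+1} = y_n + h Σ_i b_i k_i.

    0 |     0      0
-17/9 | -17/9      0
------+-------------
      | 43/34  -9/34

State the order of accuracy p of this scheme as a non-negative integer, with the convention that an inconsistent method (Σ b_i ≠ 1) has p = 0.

b = (43/34, -9/34)
c = (0, -17/9)
Σ b_i: 43/34·1 + (-9/34)·1 = 1 ✓
b·c: (-9/34)·(-17/9) = 1/2 ✓; 2 stages ⇒ order 2.

2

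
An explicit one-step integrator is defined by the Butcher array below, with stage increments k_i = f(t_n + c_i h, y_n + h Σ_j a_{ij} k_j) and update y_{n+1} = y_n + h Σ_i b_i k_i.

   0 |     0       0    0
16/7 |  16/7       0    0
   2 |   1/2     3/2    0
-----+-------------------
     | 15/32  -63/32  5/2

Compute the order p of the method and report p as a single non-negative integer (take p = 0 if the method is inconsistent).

2

b = (15/32, -63/32, 5/2)
c = (0, 16/7, 2)
Ac = (0, 0, 24/7)
Σ b_i: 15/32·1 + (-63/32)·1 + 5/2·1 = 1 ✓
b·c: (-63/32)·16/7 + 5/2·2 = 1/2 ✓
b·c²: (-63/32)·256/49 + 5/2·4 = -2/7 ≠ 1/3 ⇒ order 2.
b·Ac: 5/2·24/7 = 60/7 ≠ 1/6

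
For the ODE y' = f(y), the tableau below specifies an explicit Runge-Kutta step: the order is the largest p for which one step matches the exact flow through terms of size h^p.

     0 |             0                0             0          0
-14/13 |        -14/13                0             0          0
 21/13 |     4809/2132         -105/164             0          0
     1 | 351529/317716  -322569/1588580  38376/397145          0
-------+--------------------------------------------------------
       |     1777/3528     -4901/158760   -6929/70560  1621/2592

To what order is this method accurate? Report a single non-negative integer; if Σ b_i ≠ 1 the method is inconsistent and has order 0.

4

b = (1777/3528, -4901/158760, -6929/70560, 1621/2592)
c = (0, -14/13, 21/13, 1)
Ac = (0, 0, 735/1066, 1215/3242)
Σ b_i: 1777/3528·1 + (-4901/158760)·1 + (-6929/70560)·1 + 1621/2592·1 = 1 ✓
b·c: (-4901/158760)·(-14/13) + (-6929/70560)·21/13 + 1621/2592·1 = 1/2 ✓
b·c²: (-4901/158760)·196/169 + (-6929/70560)·441/169 + 1621/2592·1 = 1/3 ✓
b·Ac: (-6929/70560)·735/1066 + 1621/2592·1215/3242 = 1/6 ✓
b·c³: (-4901/158760)·(-2744/2197) + (-6929/70560)·9261/2197 + 1621/2592·1 = 1/4 ✓
b·(c∘Ac): (-6929/70560)·15435/13858 + 1621/2592·1215/3242 = 1/8 ✓
b·Ac²: (-6929/70560)·(-5145/6929) + 1621/2592·27/1621 = 1/12 ✓
b·A²c: 1621/2592·108/1621 = 1/24 ✓; 4 stages ⇒ order 4.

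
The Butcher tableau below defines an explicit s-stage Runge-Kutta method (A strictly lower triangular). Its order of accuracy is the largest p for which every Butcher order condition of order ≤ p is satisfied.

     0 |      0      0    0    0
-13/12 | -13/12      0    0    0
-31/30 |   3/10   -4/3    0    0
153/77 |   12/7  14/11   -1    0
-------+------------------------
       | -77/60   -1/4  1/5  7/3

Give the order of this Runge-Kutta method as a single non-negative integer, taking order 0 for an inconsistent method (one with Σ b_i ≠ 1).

1

b = (-77/60, -1/4, 1/5, 7/3)
c = (0, -13/12, -31/30, 153/77)
Ac = (0, 0, 13/9, -19/55)
Σ b_i: (-77/60)·1 + (-1/4)·1 + 1/5·1 + 7/3·1 = 1 ✓
b·c: (-1/4)·(-13/12) + 1/5·(-31/30) + 7/3·153/77 = 62047/13200 ≠ 1/2 ⇒ order 1.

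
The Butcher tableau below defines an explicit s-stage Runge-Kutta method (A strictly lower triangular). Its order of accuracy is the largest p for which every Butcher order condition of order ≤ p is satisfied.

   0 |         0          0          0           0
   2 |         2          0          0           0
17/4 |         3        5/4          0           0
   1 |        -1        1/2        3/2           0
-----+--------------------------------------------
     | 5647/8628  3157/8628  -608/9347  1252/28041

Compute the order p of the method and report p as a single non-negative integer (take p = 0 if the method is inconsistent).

3

b = (5647/8628, 3157/8628, -608/9347, 1252/28041)
c = (0, 2, 17/4, 1)
Ac = (0, 0, 5/2, 59/8)
Σ b_i: 5647/8628·1 + 3157/8628·1 + (-608/9347)·1 + 1252/28041·1 = 1 ✓
b·c: 3157/8628·2 + (-608/9347)·17/4 + 1252/28041·1 = 1/2 ✓
b·c²: 3157/8628·4 + (-608/9347)·289/16 + 1252/28041·1 = 1/3 ✓
b·Ac: (-608/9347)·5/2 + 1252/28041·59/8 = 1/6 ✓
b·c³: 3157/8628·8 + (-608/9347)·4913/64 + 1252/28041·1 = -2907/1438 ≠ 1/4 ⇒ order 3.
b·(c∘Ac): (-608/9347)·85/8 + 1252/28041·59/8 = -1561/4314 ≠ 1/8
b·Ac²: (-608/9347)·5 + 1252/28041·931/32 = 218443/224328 ≠ 1/12
b·A²c: 1252/28041·15/4 = 1565/9347 ≠ 1/24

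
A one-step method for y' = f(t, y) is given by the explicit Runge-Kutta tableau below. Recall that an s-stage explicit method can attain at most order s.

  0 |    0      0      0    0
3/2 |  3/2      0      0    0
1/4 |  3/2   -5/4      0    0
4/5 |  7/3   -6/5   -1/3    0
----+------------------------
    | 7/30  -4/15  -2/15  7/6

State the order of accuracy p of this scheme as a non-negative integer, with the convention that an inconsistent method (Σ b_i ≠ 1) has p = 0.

2

b = (7/30, -4/15, -2/15, 7/6)
c = (0, 3/2, 1/4, 4/5)
Ac = (0, 0, -15/8, -113/60)
Σ b_i: 7/30·1 + (-4/15)·1 + (-2/15)·1 + 7/6·1 = 1 ✓
b·c: (-4/15)·3/2 + (-2/15)·1/4 + 7/6·4/5 = 1/2 ✓
b·c²: (-4/15)·9/4 + (-2/15)·1/16 + 7/6·16/25 = 83/600 ≠ 1/3 ⇒ order 2.
b·Ac: (-2/15)·(-15/8) + 7/6·(-113/60) = -701/360 ≠ 1/6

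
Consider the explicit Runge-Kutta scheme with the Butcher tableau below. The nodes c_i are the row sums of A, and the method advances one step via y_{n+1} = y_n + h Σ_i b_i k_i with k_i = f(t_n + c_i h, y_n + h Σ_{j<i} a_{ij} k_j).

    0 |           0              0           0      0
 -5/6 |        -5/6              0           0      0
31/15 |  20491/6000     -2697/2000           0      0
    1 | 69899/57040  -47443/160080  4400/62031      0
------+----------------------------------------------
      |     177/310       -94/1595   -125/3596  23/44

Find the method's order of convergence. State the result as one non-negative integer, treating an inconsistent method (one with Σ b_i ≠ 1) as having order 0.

b = (177/310, -94/1595, -125/3596, 23/44)
c = (0, -5/6, 31/15, 1)
Ac = (0, 0, 899/800, 869/2208)
Σ b_i: 177/310·1 + (-94/1595)·1 + (-125/3596)·1 + 23/44·1 = 1 ✓
b·c: (-94/1595)·(-5/6) + (-125/3596)·31/15 + 23/44·1 = 1/2 ✓
b·c²: (-94/1595)·25/36 + (-125/3596)·961/225 + 23/44·1 = 1/3 ✓
b·Ac: (-125/3596)·899/800 + 23/44·869/2208 = 1/6 ✓
b·c³: (-94/1595)·(-125/216) + (-125/3596)·29791/3375 + 23/44·1 = 1/4 ✓
b·(c∘Ac): (-125/3596)·27869/12000 + 23/44·869/2208 = 1/8 ✓
b·Ac²: (-125/3596)·(-899/960) + 23/44·143/1472 = 1/12 ✓
b·A²c: 23/44·11/138 = 1/24 ✓; 4 stages ⇒ order 4.

4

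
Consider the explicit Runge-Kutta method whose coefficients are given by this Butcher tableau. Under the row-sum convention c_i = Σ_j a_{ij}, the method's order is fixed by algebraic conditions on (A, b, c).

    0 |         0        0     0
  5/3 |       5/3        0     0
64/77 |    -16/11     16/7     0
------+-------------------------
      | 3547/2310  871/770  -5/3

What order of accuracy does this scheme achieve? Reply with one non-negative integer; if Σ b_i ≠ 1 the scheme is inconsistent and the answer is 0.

2

b = (3547/2310, 871/770, -5/3)
c = (0, 5/3, 64/77)
Ac = (0, 0, 80/21)
Σ b_i: 3547/2310·1 + 871/770·1 + (-5/3)·1 = 1 ✓
b·c: 871/770·5/3 + (-5/3)·64/77 = 1/2 ✓
b·c²: 871/770·25/9 + (-5/3)·4096/5929 = 212455/106722 ≠ 1/3 ⇒ order 2.
b·Ac: (-5/3)·80/21 = -400/63 ≠ 1/6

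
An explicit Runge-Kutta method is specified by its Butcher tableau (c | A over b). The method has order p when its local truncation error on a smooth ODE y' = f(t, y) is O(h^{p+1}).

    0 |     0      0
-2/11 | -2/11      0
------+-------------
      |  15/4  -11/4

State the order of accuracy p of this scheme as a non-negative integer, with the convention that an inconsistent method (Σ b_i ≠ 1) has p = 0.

2

b = (15/4, -11/4)
c = (0, -2/11)
Σ b_i: 15/4·1 + (-11/4)·1 = 1 ✓
b·c: (-11/4)·(-2/11) = 1/2 ✓; 2 stages ⇒ order 2.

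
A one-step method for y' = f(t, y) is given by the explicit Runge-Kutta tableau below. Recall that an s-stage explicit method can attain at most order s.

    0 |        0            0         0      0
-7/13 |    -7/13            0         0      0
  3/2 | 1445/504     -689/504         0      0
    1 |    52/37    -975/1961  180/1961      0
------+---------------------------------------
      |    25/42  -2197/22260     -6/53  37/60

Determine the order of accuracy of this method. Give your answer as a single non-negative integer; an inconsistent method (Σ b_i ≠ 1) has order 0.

4

b = (25/42, -2197/22260, -6/53, 37/60)
c = (0, -7/13, 3/2, 1)
Ac = (0, 0, 53/72, 15/37)
Σ b_i: 25/42·1 + (-2197/22260)·1 + (-6/53)·1 + 37/60·1 = 1 ✓
b·c: (-2197/22260)·(-7/13) + (-6/53)·3/2 + 37/60·1 = 1/2 ✓
b·c²: (-2197/22260)·49/169 + (-6/53)·9/4 + 37/60·1 = 1/3 ✓
b·Ac: (-6/53)·53/72 + 37/60·15/37 = 1/6 ✓
b·c³: (-2197/22260)·(-343/2197) + (-6/53)·27/8 + 37/60·1 = 1/4 ✓
b·(c∘Ac): (-6/53)·53/48 + 37/60·15/37 = 1/8 ✓
b·Ac²: (-6/53)·(-371/936) + 37/60·30/481 = 1/12 ✓
b·A²c: 37/60·5/74 = 1/24 ✓; 4 stages ⇒ order 4.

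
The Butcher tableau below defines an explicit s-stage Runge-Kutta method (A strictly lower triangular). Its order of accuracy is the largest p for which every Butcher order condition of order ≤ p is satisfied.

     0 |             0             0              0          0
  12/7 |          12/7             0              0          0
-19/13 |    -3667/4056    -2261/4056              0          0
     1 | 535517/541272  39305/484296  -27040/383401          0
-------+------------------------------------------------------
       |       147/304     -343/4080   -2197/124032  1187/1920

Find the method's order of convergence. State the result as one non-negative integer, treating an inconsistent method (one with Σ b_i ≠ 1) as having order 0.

b = (147/304, -343/4080, -2197/124032, 1187/1920)
c = (0, 12/7, -19/13, 1)
Ac = (0, 0, -323/338, 575/2374)
Σ b_i: 147/304·1 + (-343/4080)·1 + (-2197/124032)·1 + 1187/1920·1 = 1 ✓
b·c: (-343/4080)·12/7 + (-2197/124032)·(-19/13) + 1187/1920·1 = 1/2 ✓
b·c²: (-343/4080)·144/49 + (-2197/124032)·361/169 + 1187/1920·1 = 1/3 ✓
b·Ac: (-2197/124032)·(-323/338) + 1187/1920·575/2374 = 1/6 ✓
b·c³: (-343/4080)·1728/343 + (-2197/124032)·(-6859/2197) + 1187/1920·1 = 1/4 ✓
b·(c∘Ac): (-2197/124032)·6137/4394 + 1187/1920·575/2374 = 1/8 ✓
b·Ac²: (-2197/124032)·(-1938/1183) + 1187/1920·730/8309 = 1/12 ✓
b·A²c: 1187/1920·80/1187 = 1/24 ✓; 4 stages ⇒ order 4.

4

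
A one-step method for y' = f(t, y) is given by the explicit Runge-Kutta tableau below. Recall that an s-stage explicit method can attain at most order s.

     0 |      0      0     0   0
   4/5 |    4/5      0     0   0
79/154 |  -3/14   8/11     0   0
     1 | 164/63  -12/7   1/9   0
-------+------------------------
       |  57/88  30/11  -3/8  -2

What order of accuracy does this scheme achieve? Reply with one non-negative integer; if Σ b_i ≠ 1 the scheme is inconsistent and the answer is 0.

1

b = (57/88, 30/11, -3/8, -2)
c = (0, 4/5, 79/154, 1)
Ac = (0, 0, 32/55, -9109/6930)
Σ b_i: 57/88·1 + 30/11·1 + (-3/8)·1 + (-2)·1 = 1 ✓
b·c: 30/11·4/5 + (-3/8)·79/154 + (-2)·1 = -13/1232 ≠ 1/2 ⇒ order 1.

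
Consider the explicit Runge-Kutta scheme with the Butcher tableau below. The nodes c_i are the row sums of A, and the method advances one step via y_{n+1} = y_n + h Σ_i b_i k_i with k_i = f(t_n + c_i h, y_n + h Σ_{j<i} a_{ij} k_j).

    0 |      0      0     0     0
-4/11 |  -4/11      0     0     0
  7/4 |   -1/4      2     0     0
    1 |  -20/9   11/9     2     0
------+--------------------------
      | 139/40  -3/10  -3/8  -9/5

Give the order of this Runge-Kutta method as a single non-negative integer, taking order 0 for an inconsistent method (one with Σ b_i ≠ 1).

1

b = (139/40, -3/10, -3/8, -9/5)
c = (0, -4/11, 7/4, 1)
Ac = (0, 0, -8/11, 55/18)
Σ b_i: 139/40·1 + (-3/10)·1 + (-3/8)·1 + (-9/5)·1 = 1 ✓
b·c: (-3/10)·(-4/11) + (-3/8)·7/4 + (-9/5)·1 = -4131/1760 ≠ 1/2 ⇒ order 1.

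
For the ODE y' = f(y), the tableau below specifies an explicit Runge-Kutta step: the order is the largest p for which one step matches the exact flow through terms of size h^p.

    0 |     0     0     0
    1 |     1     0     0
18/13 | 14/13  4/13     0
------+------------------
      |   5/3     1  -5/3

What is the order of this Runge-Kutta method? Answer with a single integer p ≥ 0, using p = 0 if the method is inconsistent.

b = (5/3, 1, -5/3)
c = (0, 1, 18/13)
Ac = (0, 0, 4/13)
Σ b_i: 5/3·1 + 1·1 + (-5/3)·1 = 1 ✓
b·c: 1·1 + (-5/3)·18/13 = -17/13 ≠ 1/2 ⇒ order 1.

1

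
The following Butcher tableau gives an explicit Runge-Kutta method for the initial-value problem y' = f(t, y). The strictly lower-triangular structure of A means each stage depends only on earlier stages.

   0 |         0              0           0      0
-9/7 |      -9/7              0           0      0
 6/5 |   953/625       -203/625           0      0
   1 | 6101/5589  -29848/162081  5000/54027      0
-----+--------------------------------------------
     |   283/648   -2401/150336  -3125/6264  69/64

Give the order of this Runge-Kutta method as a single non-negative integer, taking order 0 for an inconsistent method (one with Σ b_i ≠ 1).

b = (283/648, -2401/150336, -3125/6264, 69/64)
c = (0, -9/7, 6/5, 1)
Ac = (0, 0, 261/625, 8/23)
Σ b_i: 283/648·1 + (-2401/150336)·1 + (-3125/6264)·1 + 69/64·1 = 1 ✓
b·c: (-2401/150336)·(-9/7) + (-3125/6264)·6/5 + 69/64·1 = 1/2 ✓
b·c²: (-2401/150336)·81/49 + (-3125/6264)·36/25 + 69/64·1 = 1/3 ✓
b·Ac: (-3125/6264)·261/625 + 69/64·8/23 = 1/6 ✓
b·c³: (-2401/150336)·(-729/343) + (-3125/6264)·216/125 + 69/64·1 = 1/4 ✓
b·(c∘Ac): (-3125/6264)·1566/3125 + 69/64·8/23 = 1/8 ✓
b·Ac²: (-3125/6264)·(-2349/4375) + 69/64·(-248/1449) = 1/12 ✓
b·A²c: 69/64·8/207 = 1/24 ✓; 4 stages ⇒ order 4.

4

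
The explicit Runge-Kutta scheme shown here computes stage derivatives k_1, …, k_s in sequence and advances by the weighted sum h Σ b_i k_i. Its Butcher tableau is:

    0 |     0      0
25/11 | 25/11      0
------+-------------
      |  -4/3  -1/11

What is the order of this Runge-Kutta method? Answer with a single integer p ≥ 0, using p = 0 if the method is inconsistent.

b = (-4/3, -1/11)
c = (0, 25/11)
Σ b_i: (-4/3)·1 + (-1/11)·1 = -47/33 ≠ 1 ⇒ order 0.

0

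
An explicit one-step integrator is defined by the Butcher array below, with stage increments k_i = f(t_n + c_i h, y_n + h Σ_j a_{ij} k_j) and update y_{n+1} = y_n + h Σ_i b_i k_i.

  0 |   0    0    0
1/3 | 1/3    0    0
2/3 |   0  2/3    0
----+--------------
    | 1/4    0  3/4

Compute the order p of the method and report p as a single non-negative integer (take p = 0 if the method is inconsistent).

3

b = (1/4, 0, 3/4)
c = (0, 1/3, 2/3)
Ac = (0, 0, 2/9)
Σ b_i: 1/4·1 + 3/4·1 = 1 ✓
b·c: 3/4·2/3 = 1/2 ✓
b·c²: 3/4·4/9 = 1/3 ✓
b·Ac: 3/4·2/9 = 1/6 ✓; 3 stages ⇒ order 3.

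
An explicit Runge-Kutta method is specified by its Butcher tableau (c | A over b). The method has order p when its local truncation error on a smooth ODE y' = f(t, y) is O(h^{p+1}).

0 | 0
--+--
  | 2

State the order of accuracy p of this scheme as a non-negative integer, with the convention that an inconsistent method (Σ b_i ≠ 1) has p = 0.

0

b = (2)
c = (0)
Σ b_i: 2·1 = 2 ≠ 1 ⇒ order 0.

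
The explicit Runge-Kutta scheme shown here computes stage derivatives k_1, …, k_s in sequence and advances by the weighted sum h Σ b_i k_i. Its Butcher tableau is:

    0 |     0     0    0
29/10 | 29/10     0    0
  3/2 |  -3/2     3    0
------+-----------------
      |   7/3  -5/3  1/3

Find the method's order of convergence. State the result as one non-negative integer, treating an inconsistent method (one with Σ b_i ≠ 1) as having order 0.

1

b = (7/3, -5/3, 1/3)
c = (0, 29/10, 3/2)
Ac = (0, 0, 87/10)
Σ b_i: 7/3·1 + (-5/3)·1 + 1/3·1 = 1 ✓
b·c: (-5/3)·29/10 + 1/3·3/2 = -13/3 ≠ 1/2 ⇒ order 1.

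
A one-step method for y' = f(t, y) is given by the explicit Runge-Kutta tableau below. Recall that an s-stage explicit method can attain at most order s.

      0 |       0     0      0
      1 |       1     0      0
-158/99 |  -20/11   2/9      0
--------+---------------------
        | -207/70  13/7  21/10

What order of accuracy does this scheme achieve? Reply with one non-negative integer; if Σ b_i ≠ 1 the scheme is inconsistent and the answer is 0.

1

b = (-207/70, 13/7, 21/10)
c = (0, 1, -158/99)
Ac = (0, 0, 2/9)
Σ b_i: (-207/70)·1 + 13/7·1 + 21/10·1 = 1 ✓
b·c: 13/7·1 + 21/10·(-158/99) = -1726/1155 ≠ 1/2 ⇒ order 1.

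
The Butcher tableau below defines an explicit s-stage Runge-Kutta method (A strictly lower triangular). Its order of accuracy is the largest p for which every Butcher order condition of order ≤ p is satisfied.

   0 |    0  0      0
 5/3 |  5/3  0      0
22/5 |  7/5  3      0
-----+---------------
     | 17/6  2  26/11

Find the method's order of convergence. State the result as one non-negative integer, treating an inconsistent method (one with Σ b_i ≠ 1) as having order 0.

b = (17/6, 2, 26/11)
c = (0, 5/3, 22/5)
Ac = (0, 0, 5)
Σ b_i: 17/6·1 + 2·1 + 26/11·1 = 475/66 ≠ 1 ⇒ order 0.

0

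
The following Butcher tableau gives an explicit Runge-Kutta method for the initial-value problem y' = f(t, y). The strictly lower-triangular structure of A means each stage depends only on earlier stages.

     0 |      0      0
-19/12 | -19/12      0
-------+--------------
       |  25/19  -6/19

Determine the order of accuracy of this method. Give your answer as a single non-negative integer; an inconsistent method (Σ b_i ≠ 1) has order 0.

2

b = (25/19, -6/19)
c = (0, -19/12)
Σ b_i: 25/19·1 + (-6/19)·1 = 1 ✓
b·c: (-6/19)·(-19/12) = 1/2 ✓; 2 stages ⇒ order 2.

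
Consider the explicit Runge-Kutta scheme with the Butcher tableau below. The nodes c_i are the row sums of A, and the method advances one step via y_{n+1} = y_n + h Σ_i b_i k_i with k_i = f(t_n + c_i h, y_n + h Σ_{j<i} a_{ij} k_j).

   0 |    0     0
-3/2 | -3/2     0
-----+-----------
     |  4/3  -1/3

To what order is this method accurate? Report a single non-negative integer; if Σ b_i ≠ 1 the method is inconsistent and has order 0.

b = (4/3, -1/3)
c = (0, -3/2)
Σ b_i: 4/3·1 + (-1/3)·1 = 1 ✓
b·c: (-1/3)·(-3/2) = 1/2 ✓; 2 stages ⇒ order 2.

2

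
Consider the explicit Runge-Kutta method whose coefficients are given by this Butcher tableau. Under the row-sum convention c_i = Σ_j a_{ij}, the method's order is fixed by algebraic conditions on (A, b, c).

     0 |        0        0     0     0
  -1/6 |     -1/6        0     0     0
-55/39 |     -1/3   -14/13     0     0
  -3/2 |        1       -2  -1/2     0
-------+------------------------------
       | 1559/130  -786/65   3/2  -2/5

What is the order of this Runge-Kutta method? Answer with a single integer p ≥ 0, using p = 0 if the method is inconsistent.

b = (1559/130, -786/65, 3/2, -2/5)
c = (0, -1/6, -55/39, -3/2)
Ac = (0, 0, 7/39, 27/26)
Σ b_i: 1559/130·1 + (-786/65)·1 + 3/2·1 + (-2/5)·1 = 1 ✓
b·c: (-786/65)·(-1/6) + 3/2·(-55/39) + (-2/5)·(-3/2) = 1/2 ✓
b·c²: (-786/65)·1/36 + 3/2·3025/1521 + (-2/5)·9/4 = 2953/1690 ≠ 1/3 ⇒ order 2.
b·Ac: 3/2·7/39 + (-2/5)·27/26 = -19/130 ≠ 1/6

2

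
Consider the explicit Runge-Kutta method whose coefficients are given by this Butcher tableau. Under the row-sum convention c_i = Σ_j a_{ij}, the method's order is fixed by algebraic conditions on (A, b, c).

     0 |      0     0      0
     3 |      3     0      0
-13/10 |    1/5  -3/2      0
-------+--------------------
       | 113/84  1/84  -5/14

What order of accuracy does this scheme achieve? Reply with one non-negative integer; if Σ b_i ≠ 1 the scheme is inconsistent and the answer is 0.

b = (113/84, 1/84, -5/14)
c = (0, 3, -13/10)
Ac = (0, 0, -9/2)
Σ b_i: 113/84·1 + 1/84·1 + (-5/14)·1 = 1 ✓
b·c: 1/84·3 + (-5/14)·(-13/10) = 1/2 ✓
b·c²: 1/84·9 + (-5/14)·169/100 = -139/280 ≠ 1/3 ⇒ order 2.
b·Ac: (-5/14)·(-9/2) = 45/28 ≠ 1/6

2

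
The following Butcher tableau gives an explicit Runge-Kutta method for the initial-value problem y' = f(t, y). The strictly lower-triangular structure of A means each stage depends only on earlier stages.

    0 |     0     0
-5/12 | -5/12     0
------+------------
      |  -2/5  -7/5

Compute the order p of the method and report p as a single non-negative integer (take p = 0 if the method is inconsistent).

0

b = (-2/5, -7/5)
c = (0, -5/12)
Σ b_i: (-2/5)·1 + (-7/5)·1 = -9/5 ≠ 1 ⇒ order 0.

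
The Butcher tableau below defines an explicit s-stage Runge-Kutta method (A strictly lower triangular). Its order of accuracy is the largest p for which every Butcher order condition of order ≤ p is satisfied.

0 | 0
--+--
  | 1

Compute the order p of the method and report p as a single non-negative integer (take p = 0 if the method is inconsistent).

1

b = (1)
c = (0)
Σ b_i: 1·1 = 1 ✓; 1 stage ⇒ order 1.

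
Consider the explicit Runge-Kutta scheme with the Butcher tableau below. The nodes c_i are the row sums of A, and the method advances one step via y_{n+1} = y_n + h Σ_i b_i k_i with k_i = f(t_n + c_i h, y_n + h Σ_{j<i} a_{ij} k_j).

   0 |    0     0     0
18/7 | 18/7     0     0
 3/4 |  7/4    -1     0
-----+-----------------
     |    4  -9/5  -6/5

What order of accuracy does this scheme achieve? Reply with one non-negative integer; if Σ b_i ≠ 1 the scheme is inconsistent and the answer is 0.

b = (4, -9/5, -6/5)
c = (0, 18/7, 3/4)
Ac = (0, 0, -18/7)
Σ b_i: 4·1 + (-9/5)·1 + (-6/5)·1 = 1 ✓
b·c: (-9/5)·18/7 + (-6/5)·3/4 = -387/70 ≠ 1/2 ⇒ order 1.

1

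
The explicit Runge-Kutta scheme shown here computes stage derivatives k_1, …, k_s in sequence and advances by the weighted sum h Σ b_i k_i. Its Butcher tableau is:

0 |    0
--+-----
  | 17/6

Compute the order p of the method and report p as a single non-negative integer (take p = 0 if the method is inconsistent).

0

b = (17/6)
c = (0)
Σ b_i: 17/6·1 = 17/6 ≠ 1 ⇒ order 0.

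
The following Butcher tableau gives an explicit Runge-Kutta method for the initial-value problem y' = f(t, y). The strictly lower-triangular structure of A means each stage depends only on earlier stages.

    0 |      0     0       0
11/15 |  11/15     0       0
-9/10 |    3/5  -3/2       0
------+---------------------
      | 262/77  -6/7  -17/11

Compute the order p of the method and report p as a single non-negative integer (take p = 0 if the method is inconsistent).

b = (262/77, -6/7, -17/11)
c = (0, 11/15, -9/10)
Ac = (0, 0, -11/10)
Σ b_i: 262/77·1 + (-6/7)·1 + (-17/11)·1 = 1 ✓
b·c: (-6/7)·11/15 + (-17/11)·(-9/10) = 587/770 ≠ 1/2 ⇒ order 1.

1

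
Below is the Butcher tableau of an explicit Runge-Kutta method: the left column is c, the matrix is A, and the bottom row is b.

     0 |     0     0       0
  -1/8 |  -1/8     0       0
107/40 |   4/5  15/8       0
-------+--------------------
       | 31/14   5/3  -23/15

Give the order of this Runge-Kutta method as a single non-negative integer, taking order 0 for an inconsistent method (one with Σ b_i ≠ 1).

0

b = (31/14, 5/3, -23/15)
c = (0, -1/8, 107/40)
Ac = (0, 0, -15/64)
Σ b_i: 31/14·1 + 5/3·1 + (-23/15)·1 = 493/210 ≠ 1 ⇒ order 0.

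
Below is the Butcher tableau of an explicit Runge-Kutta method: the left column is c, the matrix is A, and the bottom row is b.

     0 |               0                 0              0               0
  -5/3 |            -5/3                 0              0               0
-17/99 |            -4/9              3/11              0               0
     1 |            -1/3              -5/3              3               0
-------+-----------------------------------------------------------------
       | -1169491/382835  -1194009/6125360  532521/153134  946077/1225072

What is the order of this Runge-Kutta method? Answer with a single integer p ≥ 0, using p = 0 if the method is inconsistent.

3

b = (-1169491/382835, -1194009/6125360, 532521/153134, 946077/1225072)
c = (0, -5/3, -17/99, 1)
Ac = (0, 0, -5/11, 224/99)
Σ b_i: (-1169491/382835)·1 + (-1194009/6125360)·1 + 532521/153134·1 + 946077/1225072·1 = 1 ✓
b·c: (-1194009/6125360)·(-5/3) + 532521/153134·(-17/99) + 946077/1225072·1 = 1/2 ✓
b·c²: (-1194009/6125360)·25/9 + 532521/153134·289/9801 + 946077/1225072·1 = 1/3 ✓
b·Ac: 532521/153134·(-5/11) + 946077/1225072·224/99 = 1/6 ✓
b·c³: (-1194009/6125360)·(-125/27) + 532521/153134·(-4913/970299) + 946077/1225072·1 = 75366349/45480798 ≠ 1/4 ⇒ order 3.
b·(c∘Ac): 532521/153134·85/1089 + 946077/1225072·224/99 = 927427/459402 ≠ 1/8
b·Ac²: 532521/153134·25/33 + 946077/1225072·(-14836/3267) = -26455171/30320532 ≠ 1/12
b·A²c: 946077/1225072·(-15/11) = -1290105/1225072 ≠ 1/24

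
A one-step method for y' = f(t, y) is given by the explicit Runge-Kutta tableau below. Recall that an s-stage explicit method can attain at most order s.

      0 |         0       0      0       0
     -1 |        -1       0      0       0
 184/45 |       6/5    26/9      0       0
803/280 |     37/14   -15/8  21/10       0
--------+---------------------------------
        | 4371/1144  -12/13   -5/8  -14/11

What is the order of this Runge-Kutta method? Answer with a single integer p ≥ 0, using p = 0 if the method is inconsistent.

b = (4371/1144, -12/13, -5/8, -14/11)
c = (0, -1, 184/45, 803/280)
Ac = (0, 0, -26/9, 6277/600)
Σ b_i: 4371/1144·1 + (-12/13)·1 + (-5/8)·1 + (-14/11)·1 = 1 ✓
b·c: (-12/13)·(-1) + (-5/8)·184/45 + (-14/11)·803/280 = -12361/2340 ≠ 1/2 ⇒ order 1.

1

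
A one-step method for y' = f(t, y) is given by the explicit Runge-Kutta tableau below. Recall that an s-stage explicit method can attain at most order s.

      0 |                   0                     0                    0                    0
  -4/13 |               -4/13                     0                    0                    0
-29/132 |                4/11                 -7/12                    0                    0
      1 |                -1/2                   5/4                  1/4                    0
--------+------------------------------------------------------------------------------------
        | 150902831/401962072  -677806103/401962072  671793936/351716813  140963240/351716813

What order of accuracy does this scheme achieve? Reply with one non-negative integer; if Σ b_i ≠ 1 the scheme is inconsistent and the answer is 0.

b = (150902831/401962072, -677806103/401962072, 671793936/351716813, 140963240/351716813)
c = (0, -4/13, -29/132, 1)
Ac = (0, 0, 7/39, -3017/6864)
Σ b_i: 150902831/401962072·1 + (-677806103/401962072)·1 + 671793936/351716813·1 + 140963240/351716813·1 = 1 ✓
b·c: (-677806103/401962072)·(-4/13) + 671793936/351716813·(-29/132) + 140963240/351716813·1 = 1/2 ✓
b·c²: (-677806103/401962072)·16/169 + 671793936/351716813·841/17424 + 140963240/351716813·1 = 1/3 ✓
b·Ac: 671793936/351716813·7/39 + 140963240/351716813·(-3017/6864) = 1/6 ✓
b·c³: (-677806103/401962072)·(-64/2197) + 671793936/351716813·(-24389/2299968) + 140963240/351716813·1 = 111135246059/258662593332 ≠ 1/4 ⇒ order 3.
b·(c∘Ac): 671793936/351716813·(-203/5148) + 140963240/351716813·(-3017/6864) = -985581689/3919130202 ≠ 1/8
b·Ac²: 671793936/351716813·(-28/507) + 140963240/351716813·1536049/11778624 = -192721000309/3621276306648 ≠ 1/12
b·A²c: 140963240/351716813·7/156 = 35240810/1959565101 ≠ 1/24

3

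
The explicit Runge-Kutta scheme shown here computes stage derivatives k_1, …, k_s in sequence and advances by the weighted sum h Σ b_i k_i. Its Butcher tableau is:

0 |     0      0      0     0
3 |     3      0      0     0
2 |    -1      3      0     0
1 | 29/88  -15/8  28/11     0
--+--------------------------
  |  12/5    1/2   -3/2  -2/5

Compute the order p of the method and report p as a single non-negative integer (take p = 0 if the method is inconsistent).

1

b = (12/5, 1/2, -3/2, -2/5)
c = (0, 3, 2, 1)
Ac = (0, 0, 9, -47/88)
Σ b_i: 12/5·1 + 1/2·1 + (-3/2)·1 + (-2/5)·1 = 1 ✓
b·c: 1/2·3 + (-3/2)·2 + (-2/5)·1 = -19/10 ≠ 1/2 ⇒ order 1.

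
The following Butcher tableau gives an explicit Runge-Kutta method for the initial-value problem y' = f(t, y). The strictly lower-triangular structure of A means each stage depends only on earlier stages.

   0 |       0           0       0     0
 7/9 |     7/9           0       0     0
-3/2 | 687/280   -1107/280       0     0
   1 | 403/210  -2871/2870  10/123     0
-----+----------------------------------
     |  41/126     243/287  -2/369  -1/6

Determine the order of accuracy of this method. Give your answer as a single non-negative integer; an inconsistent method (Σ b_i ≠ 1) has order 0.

4

b = (41/126, 243/287, -2/369, -1/6)
c = (0, 7/9, -3/2, 1)
Ac = (0, 0, -123/40, -9/10)
Σ b_i: 41/126·1 + 243/287·1 + (-2/369)·1 + (-1/6)·1 = 1 ✓
b·c: 243/287·7/9 + (-2/369)·(-3/2) + (-1/6)·1 = 1/2 ✓
b·c²: 243/287·49/81 + (-2/369)·9/4 + (-1/6)·1 = 1/3 ✓
b·Ac: (-2/369)·(-123/40) + (-1/6)·(-9/10) = 1/6 ✓
b·c³: 243/287·343/729 + (-2/369)·(-27/8) + (-1/6)·1 = 1/4 ✓
b·(c∘Ac): (-2/369)·369/80 + (-1/6)·(-9/10) = 1/8 ✓
b·Ac²: (-2/369)·(-287/120) + (-1/6)·(-19/45) = 1/12 ✓
b·A²c: (-1/6)·(-1/4) = 1/24 ✓; 4 stages ⇒ order 4.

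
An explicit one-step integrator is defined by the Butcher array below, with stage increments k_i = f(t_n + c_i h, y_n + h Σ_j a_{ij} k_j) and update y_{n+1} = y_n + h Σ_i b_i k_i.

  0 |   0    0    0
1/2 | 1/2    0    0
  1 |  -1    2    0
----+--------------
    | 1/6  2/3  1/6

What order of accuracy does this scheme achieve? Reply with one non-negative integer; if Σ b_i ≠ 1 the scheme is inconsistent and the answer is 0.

3

b = (1/6, 2/3, 1/6)
c = (0, 1/2, 1)
Ac = (0, 0, 1)
Σ b_i: 1/6·1 + 2/3·1 + 1/6·1 = 1 ✓
b·c: 2/3·1/2 + 1/6·1 = 1/2 ✓
b·c²: 2/3·1/4 + 1/6·1 = 1/3 ✓
b·Ac: 1/6·1 = 1/6 ✓; 3 stages ⇒ order 3.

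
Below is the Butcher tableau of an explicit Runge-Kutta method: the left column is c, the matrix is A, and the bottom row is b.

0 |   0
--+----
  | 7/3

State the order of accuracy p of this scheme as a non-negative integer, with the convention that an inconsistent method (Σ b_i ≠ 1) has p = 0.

0

b = (7/3)
c = (0)
Σ b_i: 7/3·1 = 7/3 ≠ 1 ⇒ order 0.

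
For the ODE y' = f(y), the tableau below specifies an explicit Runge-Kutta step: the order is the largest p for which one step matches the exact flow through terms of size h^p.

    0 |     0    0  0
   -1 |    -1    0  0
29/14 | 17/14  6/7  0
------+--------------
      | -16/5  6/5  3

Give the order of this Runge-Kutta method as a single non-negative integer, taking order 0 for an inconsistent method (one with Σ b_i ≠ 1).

b = (-16/5, 6/5, 3)
c = (0, -1, 29/14)
Ac = (0, 0, -6/7)
Σ b_i: (-16/5)·1 + 6/5·1 + 3·1 = 1 ✓
b·c: 6/5·(-1) + 3·29/14 = 351/70 ≠ 1/2 ⇒ order 1.

1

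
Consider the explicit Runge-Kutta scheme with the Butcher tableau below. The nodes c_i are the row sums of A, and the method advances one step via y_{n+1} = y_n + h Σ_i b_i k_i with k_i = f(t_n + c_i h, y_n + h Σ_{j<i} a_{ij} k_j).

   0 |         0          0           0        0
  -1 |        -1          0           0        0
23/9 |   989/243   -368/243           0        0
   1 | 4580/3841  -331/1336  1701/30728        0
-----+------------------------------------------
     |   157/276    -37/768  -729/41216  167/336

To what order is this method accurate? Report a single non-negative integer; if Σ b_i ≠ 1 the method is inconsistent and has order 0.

4

b = (157/276, -37/768, -729/41216, 167/336)
c = (0, -1, 23/9, 1)
Ac = (0, 0, 368/243, 65/167)
Σ b_i: 157/276·1 + (-37/768)·1 + (-729/41216)·1 + 167/336·1 = 1 ✓
b·c: (-37/768)·(-1) + (-729/41216)·23/9 + 167/336·1 = 1/2 ✓
b·c²: (-37/768)·1 + (-729/41216)·529/81 + 167/336·1 = 1/3 ✓
b·Ac: (-729/41216)·368/243 + 167/336·65/167 = 1/6 ✓
b·c³: (-37/768)·(-1) + (-729/41216)·12167/729 + 167/336·1 = 1/4 ✓
b·(c∘Ac): (-729/41216)·8464/2187 + 167/336·65/167 = 1/8 ✓
b·Ac²: (-729/41216)·(-368/243) + 167/336·19/167 = 1/12 ✓
b·A²c: 167/336·14/167 = 1/24 ✓; 4 stages ⇒ order 4.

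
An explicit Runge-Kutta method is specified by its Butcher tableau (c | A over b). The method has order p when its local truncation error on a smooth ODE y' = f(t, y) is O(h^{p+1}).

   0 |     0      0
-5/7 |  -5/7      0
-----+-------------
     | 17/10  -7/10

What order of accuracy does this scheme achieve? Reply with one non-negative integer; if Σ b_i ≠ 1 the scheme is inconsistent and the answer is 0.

2

b = (17/10, -7/10)
c = (0, -5/7)
Σ b_i: 17/10·1 + (-7/10)·1 = 1 ✓
b·c: (-7/10)·(-5/7) = 1/2 ✓; 2 stages ⇒ order 2.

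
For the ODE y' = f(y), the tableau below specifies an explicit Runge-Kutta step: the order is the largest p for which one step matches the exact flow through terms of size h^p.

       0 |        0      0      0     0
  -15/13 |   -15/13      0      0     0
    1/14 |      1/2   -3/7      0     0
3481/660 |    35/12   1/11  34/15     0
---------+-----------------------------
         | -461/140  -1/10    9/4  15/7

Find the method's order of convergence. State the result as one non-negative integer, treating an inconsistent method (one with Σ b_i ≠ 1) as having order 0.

1

b = (-461/140, -1/10, 9/4, 15/7)
c = (0, -15/13, 1/14, 3481/660)
Ac = (0, 0, 45/91, 856/15015)
Σ b_i: (-461/140)·1 + (-1/10)·1 + 9/4·1 + 15/7·1 = 1 ✓
b·c: (-1/10)·(-15/13) + 9/4·1/14 + 15/7·3481/660 = 92717/8008 ≠ 1/2 ⇒ order 1.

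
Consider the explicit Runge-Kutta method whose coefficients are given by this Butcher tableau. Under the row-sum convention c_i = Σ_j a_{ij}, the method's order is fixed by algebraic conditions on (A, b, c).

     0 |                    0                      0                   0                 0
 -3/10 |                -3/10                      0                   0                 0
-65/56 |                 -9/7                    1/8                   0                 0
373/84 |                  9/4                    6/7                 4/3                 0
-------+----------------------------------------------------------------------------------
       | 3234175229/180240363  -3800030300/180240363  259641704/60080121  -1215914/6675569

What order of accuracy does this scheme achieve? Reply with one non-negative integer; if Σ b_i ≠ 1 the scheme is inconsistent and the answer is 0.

3

b = (3234175229/180240363, -3800030300/180240363, 259641704/60080121, -1215914/6675569)
c = (0, -3/10, -65/56, 373/84)
Ac = (0, 0, -3/80, -379/210)
Σ b_i: 3234175229/180240363·1 + (-3800030300/180240363)·1 + 259641704/60080121·1 + (-1215914/6675569)·1 = 1 ✓
b·c: (-3800030300/180240363)·(-3/10) + 259641704/60080121·(-65/56) + (-1215914/6675569)·373/84 = 1/2 ✓
b·c²: (-3800030300/180240363)·9/100 + 259641704/60080121·4225/3136 + (-1215914/6675569)·139129/7056 = 1/3 ✓
b·Ac: 259641704/60080121·(-3/80) + (-1215914/6675569)·(-379/210) = 1/6 ✓
b·c³: (-3800030300/180240363)·(-27/1000) + 259641704/60080121·(-274625/175616) + (-1215914/6675569)·51895117/592704 = -62561960530987/2826168891840 ≠ 1/4 ⇒ order 3.
b·(c∘Ac): 259641704/60080121·39/896 + (-1215914/6675569)·(-141367/17640) = 55440227803/33644867760 ≠ 1/8
b·Ac²: 259641704/60080121·9/800 + (-1215914/6675569)·110161/58800 = -1640894813/5607477960 ≠ 1/12
b·A²c: (-1215914/6675569)·(-1/20) = 607957/66755690 ≠ 1/24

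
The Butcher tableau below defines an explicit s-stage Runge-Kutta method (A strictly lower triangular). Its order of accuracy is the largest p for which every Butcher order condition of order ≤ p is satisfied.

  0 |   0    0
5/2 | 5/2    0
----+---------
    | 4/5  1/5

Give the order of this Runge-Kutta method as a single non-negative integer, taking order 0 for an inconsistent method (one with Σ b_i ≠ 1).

2

b = (4/5, 1/5)
c = (0, 5/2)
Σ b_i: 4/5·1 + 1/5·1 = 1 ✓
b·c: 1/5·5/2 = 1/2 ✓; 2 stages ⇒ order 2.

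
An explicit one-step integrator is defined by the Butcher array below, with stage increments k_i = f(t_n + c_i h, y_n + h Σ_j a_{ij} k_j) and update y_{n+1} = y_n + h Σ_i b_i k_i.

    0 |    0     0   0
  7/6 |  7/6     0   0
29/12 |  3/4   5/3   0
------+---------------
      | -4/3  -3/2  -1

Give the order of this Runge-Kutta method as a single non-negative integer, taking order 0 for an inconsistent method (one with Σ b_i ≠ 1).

0

b = (-4/3, -3/2, -1)
c = (0, 7/6, 29/12)
Ac = (0, 0, 35/18)
Σ b_i: (-4/3)·1 + (-3/2)·1 + (-1)·1 = -23/6 ≠ 1 ⇒ order 0.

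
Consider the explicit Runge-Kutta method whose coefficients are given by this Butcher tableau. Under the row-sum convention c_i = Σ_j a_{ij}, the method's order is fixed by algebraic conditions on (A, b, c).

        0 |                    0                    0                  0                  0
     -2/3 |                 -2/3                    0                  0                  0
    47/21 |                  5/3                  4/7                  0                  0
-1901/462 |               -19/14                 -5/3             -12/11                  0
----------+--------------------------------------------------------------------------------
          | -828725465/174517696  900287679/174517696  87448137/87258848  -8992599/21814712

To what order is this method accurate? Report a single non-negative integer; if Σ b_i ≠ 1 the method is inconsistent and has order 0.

b = (-828725465/174517696, 900287679/174517696, 87448137/87258848, -8992599/21814712)
c = (0, -2/3, 47/21, -1901/462)
Ac = (0, 0, -8/21, -922/693)
Σ b_i: (-828725465/174517696)·1 + 900287679/174517696·1 + 87448137/87258848·1 + (-8992599/21814712)·1 = 1 ✓
b·c: 900287679/174517696·(-2/3) + 87448137/87258848·47/21 + (-8992599/21814712)·(-1901/462) = 1/2 ✓
b·c²: 900287679/174517696·4/9 + 87448137/87258848·2209/441 + (-8992599/21814712)·3613801/213444 = 1/3 ✓
b·Ac: 87448137/87258848·(-8/21) + (-8992599/21814712)·(-922/693) = 1/6 ✓
b·c³: 900287679/174517696·(-8/27) + 87448137/87258848·103823/9261 + (-8992599/21814712)·(-6869835701/98611128) = 32529802408105/846585343296 ≠ 1/4 ⇒ order 3.
b·(c∘Ac): 87448137/87258848·(-376/441) + (-8992599/21814712)·876361/160083 = -4275745133/1374326856 ≠ 1/8
b·Ac²: 87448137/87258848·16/63 + (-8992599/21814712)·(-90304/14553) = 966309241/343581714 ≠ 1/12
b·A²c: (-8992599/21814712)·32/77 = -467148/2726839 ≠ 1/24

3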